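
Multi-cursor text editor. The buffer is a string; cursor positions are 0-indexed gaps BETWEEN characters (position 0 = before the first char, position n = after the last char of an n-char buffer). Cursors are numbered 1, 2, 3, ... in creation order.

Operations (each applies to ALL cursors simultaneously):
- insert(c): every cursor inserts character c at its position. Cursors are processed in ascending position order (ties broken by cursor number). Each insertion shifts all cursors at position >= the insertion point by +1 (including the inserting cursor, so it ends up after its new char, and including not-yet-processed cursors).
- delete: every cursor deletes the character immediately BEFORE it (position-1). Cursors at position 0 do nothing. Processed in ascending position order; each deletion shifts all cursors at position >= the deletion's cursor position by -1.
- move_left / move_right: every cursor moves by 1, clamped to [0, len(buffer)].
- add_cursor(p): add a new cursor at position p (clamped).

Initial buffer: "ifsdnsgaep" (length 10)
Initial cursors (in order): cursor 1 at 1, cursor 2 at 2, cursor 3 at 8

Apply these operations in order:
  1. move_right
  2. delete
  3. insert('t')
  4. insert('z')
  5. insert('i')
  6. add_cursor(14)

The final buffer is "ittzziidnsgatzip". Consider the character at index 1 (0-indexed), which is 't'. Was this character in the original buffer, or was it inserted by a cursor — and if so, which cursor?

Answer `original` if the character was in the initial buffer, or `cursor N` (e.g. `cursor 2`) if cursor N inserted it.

After op 1 (move_right): buffer="ifsdnsgaep" (len 10), cursors c1@2 c2@3 c3@9, authorship ..........
After op 2 (delete): buffer="idnsgap" (len 7), cursors c1@1 c2@1 c3@6, authorship .......
After op 3 (insert('t')): buffer="ittdnsgatp" (len 10), cursors c1@3 c2@3 c3@9, authorship .12.....3.
After op 4 (insert('z')): buffer="ittzzdnsgatzp" (len 13), cursors c1@5 c2@5 c3@12, authorship .1212.....33.
After op 5 (insert('i')): buffer="ittzziidnsgatzip" (len 16), cursors c1@7 c2@7 c3@15, authorship .121212.....333.
After op 6 (add_cursor(14)): buffer="ittzziidnsgatzip" (len 16), cursors c1@7 c2@7 c4@14 c3@15, authorship .121212.....333.
Authorship (.=original, N=cursor N): . 1 2 1 2 1 2 . . . . . 3 3 3 .
Index 1: author = 1

Answer: cursor 1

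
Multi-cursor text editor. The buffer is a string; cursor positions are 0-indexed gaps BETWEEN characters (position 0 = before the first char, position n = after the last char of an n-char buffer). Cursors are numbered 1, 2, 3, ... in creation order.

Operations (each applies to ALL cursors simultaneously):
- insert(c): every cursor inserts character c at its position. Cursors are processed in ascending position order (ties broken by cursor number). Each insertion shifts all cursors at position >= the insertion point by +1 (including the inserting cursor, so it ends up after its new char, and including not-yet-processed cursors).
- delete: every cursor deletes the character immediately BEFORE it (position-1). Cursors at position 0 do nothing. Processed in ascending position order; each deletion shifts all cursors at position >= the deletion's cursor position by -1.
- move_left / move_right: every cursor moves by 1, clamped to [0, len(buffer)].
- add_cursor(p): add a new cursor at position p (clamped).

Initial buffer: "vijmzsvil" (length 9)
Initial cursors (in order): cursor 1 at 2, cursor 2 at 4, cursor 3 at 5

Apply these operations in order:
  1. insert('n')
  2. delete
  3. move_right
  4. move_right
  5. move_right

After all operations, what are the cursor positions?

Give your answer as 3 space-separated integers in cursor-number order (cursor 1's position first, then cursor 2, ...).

After op 1 (insert('n')): buffer="vinjmnznsvil" (len 12), cursors c1@3 c2@6 c3@8, authorship ..1..2.3....
After op 2 (delete): buffer="vijmzsvil" (len 9), cursors c1@2 c2@4 c3@5, authorship .........
After op 3 (move_right): buffer="vijmzsvil" (len 9), cursors c1@3 c2@5 c3@6, authorship .........
After op 4 (move_right): buffer="vijmzsvil" (len 9), cursors c1@4 c2@6 c3@7, authorship .........
After op 5 (move_right): buffer="vijmzsvil" (len 9), cursors c1@5 c2@7 c3@8, authorship .........

Answer: 5 7 8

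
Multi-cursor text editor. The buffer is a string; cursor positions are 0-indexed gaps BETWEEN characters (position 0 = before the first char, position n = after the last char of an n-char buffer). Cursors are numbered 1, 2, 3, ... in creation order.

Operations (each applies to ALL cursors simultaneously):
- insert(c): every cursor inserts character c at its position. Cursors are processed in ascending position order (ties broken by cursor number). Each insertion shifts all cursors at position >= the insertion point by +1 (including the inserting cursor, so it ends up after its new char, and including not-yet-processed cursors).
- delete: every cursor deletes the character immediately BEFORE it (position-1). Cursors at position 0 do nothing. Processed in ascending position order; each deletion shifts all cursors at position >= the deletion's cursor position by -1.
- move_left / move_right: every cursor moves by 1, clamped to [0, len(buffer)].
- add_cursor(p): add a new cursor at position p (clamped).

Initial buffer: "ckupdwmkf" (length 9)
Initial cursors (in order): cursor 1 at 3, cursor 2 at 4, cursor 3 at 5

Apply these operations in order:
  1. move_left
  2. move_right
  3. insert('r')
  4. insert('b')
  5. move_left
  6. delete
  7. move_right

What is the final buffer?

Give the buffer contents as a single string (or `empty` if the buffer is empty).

After op 1 (move_left): buffer="ckupdwmkf" (len 9), cursors c1@2 c2@3 c3@4, authorship .........
After op 2 (move_right): buffer="ckupdwmkf" (len 9), cursors c1@3 c2@4 c3@5, authorship .........
After op 3 (insert('r')): buffer="ckurprdrwmkf" (len 12), cursors c1@4 c2@6 c3@8, authorship ...1.2.3....
After op 4 (insert('b')): buffer="ckurbprbdrbwmkf" (len 15), cursors c1@5 c2@8 c3@11, authorship ...11.22.33....
After op 5 (move_left): buffer="ckurbprbdrbwmkf" (len 15), cursors c1@4 c2@7 c3@10, authorship ...11.22.33....
After op 6 (delete): buffer="ckubpbdbwmkf" (len 12), cursors c1@3 c2@5 c3@7, authorship ...1.2.3....
After op 7 (move_right): buffer="ckubpbdbwmkf" (len 12), cursors c1@4 c2@6 c3@8, authorship ...1.2.3....

Answer: ckubpbdbwmkf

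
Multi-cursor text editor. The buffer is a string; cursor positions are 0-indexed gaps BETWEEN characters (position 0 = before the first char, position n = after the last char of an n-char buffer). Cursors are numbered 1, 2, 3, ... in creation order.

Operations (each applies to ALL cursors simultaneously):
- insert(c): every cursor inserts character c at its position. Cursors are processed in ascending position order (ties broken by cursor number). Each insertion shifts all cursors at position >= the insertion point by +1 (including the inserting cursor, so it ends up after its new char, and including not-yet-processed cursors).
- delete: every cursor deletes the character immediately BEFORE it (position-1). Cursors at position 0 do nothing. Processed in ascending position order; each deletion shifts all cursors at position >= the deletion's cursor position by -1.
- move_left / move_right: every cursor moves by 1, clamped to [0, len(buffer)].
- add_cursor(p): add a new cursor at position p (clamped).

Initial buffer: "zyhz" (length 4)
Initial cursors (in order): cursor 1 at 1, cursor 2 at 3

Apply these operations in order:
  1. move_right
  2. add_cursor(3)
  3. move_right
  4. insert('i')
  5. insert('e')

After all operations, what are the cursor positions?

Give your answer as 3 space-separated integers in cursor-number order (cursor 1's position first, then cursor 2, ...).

Answer: 5 10 10

Derivation:
After op 1 (move_right): buffer="zyhz" (len 4), cursors c1@2 c2@4, authorship ....
After op 2 (add_cursor(3)): buffer="zyhz" (len 4), cursors c1@2 c3@3 c2@4, authorship ....
After op 3 (move_right): buffer="zyhz" (len 4), cursors c1@3 c2@4 c3@4, authorship ....
After op 4 (insert('i')): buffer="zyhizii" (len 7), cursors c1@4 c2@7 c3@7, authorship ...1.23
After op 5 (insert('e')): buffer="zyhieziiee" (len 10), cursors c1@5 c2@10 c3@10, authorship ...11.2323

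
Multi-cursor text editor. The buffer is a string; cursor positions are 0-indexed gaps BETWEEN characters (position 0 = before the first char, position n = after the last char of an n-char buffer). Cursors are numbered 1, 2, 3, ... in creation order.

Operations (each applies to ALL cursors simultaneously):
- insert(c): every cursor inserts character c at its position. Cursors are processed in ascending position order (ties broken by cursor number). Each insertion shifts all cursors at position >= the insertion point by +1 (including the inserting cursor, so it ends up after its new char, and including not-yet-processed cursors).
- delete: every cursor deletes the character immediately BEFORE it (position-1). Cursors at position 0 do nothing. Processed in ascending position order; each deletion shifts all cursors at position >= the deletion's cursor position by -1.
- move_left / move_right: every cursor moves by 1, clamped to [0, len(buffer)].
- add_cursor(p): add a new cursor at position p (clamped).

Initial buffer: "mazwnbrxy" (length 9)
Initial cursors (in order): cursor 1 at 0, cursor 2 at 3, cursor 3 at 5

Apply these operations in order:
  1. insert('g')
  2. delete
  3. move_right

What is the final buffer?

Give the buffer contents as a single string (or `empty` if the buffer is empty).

Answer: mazwnbrxy

Derivation:
After op 1 (insert('g')): buffer="gmazgwngbrxy" (len 12), cursors c1@1 c2@5 c3@8, authorship 1...2..3....
After op 2 (delete): buffer="mazwnbrxy" (len 9), cursors c1@0 c2@3 c3@5, authorship .........
After op 3 (move_right): buffer="mazwnbrxy" (len 9), cursors c1@1 c2@4 c3@6, authorship .........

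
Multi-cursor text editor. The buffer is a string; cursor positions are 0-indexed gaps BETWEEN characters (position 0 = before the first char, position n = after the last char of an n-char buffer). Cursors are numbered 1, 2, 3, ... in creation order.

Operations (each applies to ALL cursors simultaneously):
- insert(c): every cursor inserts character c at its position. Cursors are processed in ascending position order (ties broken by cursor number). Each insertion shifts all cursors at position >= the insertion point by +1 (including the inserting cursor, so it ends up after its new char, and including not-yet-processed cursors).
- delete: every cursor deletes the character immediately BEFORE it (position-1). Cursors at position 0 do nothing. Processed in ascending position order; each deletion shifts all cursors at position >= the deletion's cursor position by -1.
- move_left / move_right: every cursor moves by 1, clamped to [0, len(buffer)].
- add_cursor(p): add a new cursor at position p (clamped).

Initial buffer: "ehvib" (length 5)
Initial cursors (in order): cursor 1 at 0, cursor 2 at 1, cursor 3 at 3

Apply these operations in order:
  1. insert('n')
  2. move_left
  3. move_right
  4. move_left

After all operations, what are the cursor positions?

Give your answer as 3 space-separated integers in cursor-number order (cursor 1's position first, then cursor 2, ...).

After op 1 (insert('n')): buffer="nenhvnib" (len 8), cursors c1@1 c2@3 c3@6, authorship 1.2..3..
After op 2 (move_left): buffer="nenhvnib" (len 8), cursors c1@0 c2@2 c3@5, authorship 1.2..3..
After op 3 (move_right): buffer="nenhvnib" (len 8), cursors c1@1 c2@3 c3@6, authorship 1.2..3..
After op 4 (move_left): buffer="nenhvnib" (len 8), cursors c1@0 c2@2 c3@5, authorship 1.2..3..

Answer: 0 2 5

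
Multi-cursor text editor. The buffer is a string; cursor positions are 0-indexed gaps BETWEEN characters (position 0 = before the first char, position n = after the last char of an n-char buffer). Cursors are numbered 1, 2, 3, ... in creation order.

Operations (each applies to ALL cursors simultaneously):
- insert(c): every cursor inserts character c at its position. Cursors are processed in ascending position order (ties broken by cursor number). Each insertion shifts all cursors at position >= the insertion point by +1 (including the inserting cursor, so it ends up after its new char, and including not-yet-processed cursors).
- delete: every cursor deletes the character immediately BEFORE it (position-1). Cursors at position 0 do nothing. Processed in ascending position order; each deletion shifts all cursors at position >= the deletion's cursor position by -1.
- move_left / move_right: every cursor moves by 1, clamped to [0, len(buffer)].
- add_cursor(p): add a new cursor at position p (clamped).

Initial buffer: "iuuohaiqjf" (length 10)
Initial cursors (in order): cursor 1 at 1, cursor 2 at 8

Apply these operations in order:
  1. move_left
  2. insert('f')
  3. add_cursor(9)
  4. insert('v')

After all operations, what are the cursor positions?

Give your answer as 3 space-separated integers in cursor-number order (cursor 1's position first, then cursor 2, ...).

After op 1 (move_left): buffer="iuuohaiqjf" (len 10), cursors c1@0 c2@7, authorship ..........
After op 2 (insert('f')): buffer="fiuuohaifqjf" (len 12), cursors c1@1 c2@9, authorship 1.......2...
After op 3 (add_cursor(9)): buffer="fiuuohaifqjf" (len 12), cursors c1@1 c2@9 c3@9, authorship 1.......2...
After op 4 (insert('v')): buffer="fviuuohaifvvqjf" (len 15), cursors c1@2 c2@12 c3@12, authorship 11.......223...

Answer: 2 12 12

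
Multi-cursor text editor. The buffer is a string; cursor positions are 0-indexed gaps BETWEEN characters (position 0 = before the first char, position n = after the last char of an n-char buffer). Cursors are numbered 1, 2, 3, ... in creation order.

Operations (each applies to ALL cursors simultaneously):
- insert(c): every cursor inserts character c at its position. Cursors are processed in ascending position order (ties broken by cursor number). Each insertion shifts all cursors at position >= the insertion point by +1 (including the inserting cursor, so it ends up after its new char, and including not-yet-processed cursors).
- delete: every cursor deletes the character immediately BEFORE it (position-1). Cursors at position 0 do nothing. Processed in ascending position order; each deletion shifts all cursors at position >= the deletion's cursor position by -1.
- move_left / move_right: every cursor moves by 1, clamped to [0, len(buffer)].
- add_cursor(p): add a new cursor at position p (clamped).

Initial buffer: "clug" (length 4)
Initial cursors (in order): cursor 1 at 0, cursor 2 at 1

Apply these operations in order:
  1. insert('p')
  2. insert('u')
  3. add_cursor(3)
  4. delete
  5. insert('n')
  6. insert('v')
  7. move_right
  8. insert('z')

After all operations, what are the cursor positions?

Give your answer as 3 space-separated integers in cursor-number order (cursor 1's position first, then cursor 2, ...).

After op 1 (insert('p')): buffer="pcplug" (len 6), cursors c1@1 c2@3, authorship 1.2...
After op 2 (insert('u')): buffer="pucpulug" (len 8), cursors c1@2 c2@5, authorship 11.22...
After op 3 (add_cursor(3)): buffer="pucpulug" (len 8), cursors c1@2 c3@3 c2@5, authorship 11.22...
After op 4 (delete): buffer="pplug" (len 5), cursors c1@1 c3@1 c2@2, authorship 12...
After op 5 (insert('n')): buffer="pnnpnlug" (len 8), cursors c1@3 c3@3 c2@5, authorship 11322...
After op 6 (insert('v')): buffer="pnnvvpnvlug" (len 11), cursors c1@5 c3@5 c2@8, authorship 11313222...
After op 7 (move_right): buffer="pnnvvpnvlug" (len 11), cursors c1@6 c3@6 c2@9, authorship 11313222...
After op 8 (insert('z')): buffer="pnnvvpzznvlzug" (len 14), cursors c1@8 c3@8 c2@12, authorship 1131321322.2..

Answer: 8 12 8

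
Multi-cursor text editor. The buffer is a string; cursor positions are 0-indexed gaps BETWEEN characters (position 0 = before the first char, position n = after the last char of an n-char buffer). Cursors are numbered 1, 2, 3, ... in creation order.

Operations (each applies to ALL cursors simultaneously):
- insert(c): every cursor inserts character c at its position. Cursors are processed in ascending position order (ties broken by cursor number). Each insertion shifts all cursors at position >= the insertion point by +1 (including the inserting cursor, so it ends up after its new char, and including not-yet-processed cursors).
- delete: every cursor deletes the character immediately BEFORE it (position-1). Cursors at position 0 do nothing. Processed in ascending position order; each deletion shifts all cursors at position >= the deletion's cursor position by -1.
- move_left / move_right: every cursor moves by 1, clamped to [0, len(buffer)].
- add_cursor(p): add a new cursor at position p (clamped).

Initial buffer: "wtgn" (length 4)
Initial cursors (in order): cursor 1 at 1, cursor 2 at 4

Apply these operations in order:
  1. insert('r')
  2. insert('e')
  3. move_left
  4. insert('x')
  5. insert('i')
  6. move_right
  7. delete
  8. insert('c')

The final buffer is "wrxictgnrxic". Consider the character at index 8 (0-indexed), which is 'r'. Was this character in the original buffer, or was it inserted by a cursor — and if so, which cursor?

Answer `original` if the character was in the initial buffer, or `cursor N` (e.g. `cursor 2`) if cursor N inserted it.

After op 1 (insert('r')): buffer="wrtgnr" (len 6), cursors c1@2 c2@6, authorship .1...2
After op 2 (insert('e')): buffer="wretgnre" (len 8), cursors c1@3 c2@8, authorship .11...22
After op 3 (move_left): buffer="wretgnre" (len 8), cursors c1@2 c2@7, authorship .11...22
After op 4 (insert('x')): buffer="wrxetgnrxe" (len 10), cursors c1@3 c2@9, authorship .111...222
After op 5 (insert('i')): buffer="wrxietgnrxie" (len 12), cursors c1@4 c2@11, authorship .1111...2222
After op 6 (move_right): buffer="wrxietgnrxie" (len 12), cursors c1@5 c2@12, authorship .1111...2222
After op 7 (delete): buffer="wrxitgnrxi" (len 10), cursors c1@4 c2@10, authorship .111...222
After op 8 (insert('c')): buffer="wrxictgnrxic" (len 12), cursors c1@5 c2@12, authorship .1111...2222
Authorship (.=original, N=cursor N): . 1 1 1 1 . . . 2 2 2 2
Index 8: author = 2

Answer: cursor 2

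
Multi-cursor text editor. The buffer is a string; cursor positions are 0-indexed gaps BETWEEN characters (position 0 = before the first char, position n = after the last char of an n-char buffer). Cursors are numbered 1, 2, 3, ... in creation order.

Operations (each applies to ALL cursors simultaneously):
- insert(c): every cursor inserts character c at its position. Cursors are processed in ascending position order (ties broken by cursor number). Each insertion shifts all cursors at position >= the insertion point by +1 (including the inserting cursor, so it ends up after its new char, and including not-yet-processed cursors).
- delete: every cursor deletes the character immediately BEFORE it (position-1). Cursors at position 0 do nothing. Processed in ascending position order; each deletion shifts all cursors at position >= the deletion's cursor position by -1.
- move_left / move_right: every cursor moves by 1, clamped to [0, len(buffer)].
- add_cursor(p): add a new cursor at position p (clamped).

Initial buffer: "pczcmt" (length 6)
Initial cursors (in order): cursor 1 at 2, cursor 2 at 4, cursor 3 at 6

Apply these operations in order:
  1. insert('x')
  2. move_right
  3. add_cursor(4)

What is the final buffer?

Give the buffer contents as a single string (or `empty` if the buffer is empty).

After op 1 (insert('x')): buffer="pcxzcxmtx" (len 9), cursors c1@3 c2@6 c3@9, authorship ..1..2..3
After op 2 (move_right): buffer="pcxzcxmtx" (len 9), cursors c1@4 c2@7 c3@9, authorship ..1..2..3
After op 3 (add_cursor(4)): buffer="pcxzcxmtx" (len 9), cursors c1@4 c4@4 c2@7 c3@9, authorship ..1..2..3

Answer: pcxzcxmtx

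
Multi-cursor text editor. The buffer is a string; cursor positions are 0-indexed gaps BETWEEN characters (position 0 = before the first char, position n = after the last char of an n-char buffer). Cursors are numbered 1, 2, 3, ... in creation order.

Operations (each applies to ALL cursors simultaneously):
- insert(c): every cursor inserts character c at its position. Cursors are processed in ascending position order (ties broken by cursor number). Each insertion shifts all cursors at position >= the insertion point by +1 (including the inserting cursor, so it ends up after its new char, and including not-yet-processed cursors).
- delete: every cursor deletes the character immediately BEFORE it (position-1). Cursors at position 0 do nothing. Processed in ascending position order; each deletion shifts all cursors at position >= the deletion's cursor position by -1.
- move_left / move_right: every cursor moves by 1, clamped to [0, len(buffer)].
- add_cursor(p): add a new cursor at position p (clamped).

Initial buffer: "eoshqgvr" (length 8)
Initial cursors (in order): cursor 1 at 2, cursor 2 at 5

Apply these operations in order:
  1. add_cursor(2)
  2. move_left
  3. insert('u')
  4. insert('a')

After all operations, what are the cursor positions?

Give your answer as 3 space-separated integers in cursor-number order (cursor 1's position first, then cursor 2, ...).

After op 1 (add_cursor(2)): buffer="eoshqgvr" (len 8), cursors c1@2 c3@2 c2@5, authorship ........
After op 2 (move_left): buffer="eoshqgvr" (len 8), cursors c1@1 c3@1 c2@4, authorship ........
After op 3 (insert('u')): buffer="euuoshuqgvr" (len 11), cursors c1@3 c3@3 c2@7, authorship .13...2....
After op 4 (insert('a')): buffer="euuaaoshuaqgvr" (len 14), cursors c1@5 c3@5 c2@10, authorship .1313...22....

Answer: 5 10 5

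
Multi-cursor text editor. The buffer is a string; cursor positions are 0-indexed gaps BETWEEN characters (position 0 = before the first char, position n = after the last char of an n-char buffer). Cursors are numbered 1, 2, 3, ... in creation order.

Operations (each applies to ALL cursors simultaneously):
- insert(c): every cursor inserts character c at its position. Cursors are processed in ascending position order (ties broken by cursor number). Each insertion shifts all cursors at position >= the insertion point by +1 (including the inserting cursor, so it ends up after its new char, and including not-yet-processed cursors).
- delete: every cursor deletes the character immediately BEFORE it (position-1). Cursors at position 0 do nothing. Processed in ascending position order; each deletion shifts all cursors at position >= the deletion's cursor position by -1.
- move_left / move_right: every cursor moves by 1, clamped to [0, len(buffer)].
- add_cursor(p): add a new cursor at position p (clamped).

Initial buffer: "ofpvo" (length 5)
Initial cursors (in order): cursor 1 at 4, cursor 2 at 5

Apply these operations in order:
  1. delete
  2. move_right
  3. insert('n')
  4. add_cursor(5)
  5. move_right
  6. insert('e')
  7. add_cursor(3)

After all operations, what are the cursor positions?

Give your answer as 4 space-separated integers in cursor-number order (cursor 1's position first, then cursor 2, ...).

After op 1 (delete): buffer="ofp" (len 3), cursors c1@3 c2@3, authorship ...
After op 2 (move_right): buffer="ofp" (len 3), cursors c1@3 c2@3, authorship ...
After op 3 (insert('n')): buffer="ofpnn" (len 5), cursors c1@5 c2@5, authorship ...12
After op 4 (add_cursor(5)): buffer="ofpnn" (len 5), cursors c1@5 c2@5 c3@5, authorship ...12
After op 5 (move_right): buffer="ofpnn" (len 5), cursors c1@5 c2@5 c3@5, authorship ...12
After op 6 (insert('e')): buffer="ofpnneee" (len 8), cursors c1@8 c2@8 c3@8, authorship ...12123
After op 7 (add_cursor(3)): buffer="ofpnneee" (len 8), cursors c4@3 c1@8 c2@8 c3@8, authorship ...12123

Answer: 8 8 8 3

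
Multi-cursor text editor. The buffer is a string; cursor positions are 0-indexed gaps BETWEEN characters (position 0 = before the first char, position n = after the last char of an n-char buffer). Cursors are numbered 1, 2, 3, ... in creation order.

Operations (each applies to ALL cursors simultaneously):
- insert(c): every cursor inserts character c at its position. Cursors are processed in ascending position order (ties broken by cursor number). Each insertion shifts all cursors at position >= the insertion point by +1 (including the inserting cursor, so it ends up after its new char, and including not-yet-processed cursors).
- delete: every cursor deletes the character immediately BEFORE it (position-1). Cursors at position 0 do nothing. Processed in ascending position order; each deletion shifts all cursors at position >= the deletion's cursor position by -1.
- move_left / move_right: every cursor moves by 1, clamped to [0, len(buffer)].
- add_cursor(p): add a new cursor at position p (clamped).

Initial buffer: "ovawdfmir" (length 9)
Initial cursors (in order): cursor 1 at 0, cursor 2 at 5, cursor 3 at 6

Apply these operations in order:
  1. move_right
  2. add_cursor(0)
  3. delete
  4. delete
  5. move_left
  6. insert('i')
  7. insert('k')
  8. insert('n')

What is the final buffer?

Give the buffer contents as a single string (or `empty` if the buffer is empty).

Answer: iikknnviikknnair

Derivation:
After op 1 (move_right): buffer="ovawdfmir" (len 9), cursors c1@1 c2@6 c3@7, authorship .........
After op 2 (add_cursor(0)): buffer="ovawdfmir" (len 9), cursors c4@0 c1@1 c2@6 c3@7, authorship .........
After op 3 (delete): buffer="vawdir" (len 6), cursors c1@0 c4@0 c2@4 c3@4, authorship ......
After op 4 (delete): buffer="vair" (len 4), cursors c1@0 c4@0 c2@2 c3@2, authorship ....
After op 5 (move_left): buffer="vair" (len 4), cursors c1@0 c4@0 c2@1 c3@1, authorship ....
After op 6 (insert('i')): buffer="iiviiair" (len 8), cursors c1@2 c4@2 c2@5 c3@5, authorship 14.23...
After op 7 (insert('k')): buffer="iikkviikkair" (len 12), cursors c1@4 c4@4 c2@9 c3@9, authorship 1414.2323...
After op 8 (insert('n')): buffer="iikknnviikknnair" (len 16), cursors c1@6 c4@6 c2@13 c3@13, authorship 141414.232323...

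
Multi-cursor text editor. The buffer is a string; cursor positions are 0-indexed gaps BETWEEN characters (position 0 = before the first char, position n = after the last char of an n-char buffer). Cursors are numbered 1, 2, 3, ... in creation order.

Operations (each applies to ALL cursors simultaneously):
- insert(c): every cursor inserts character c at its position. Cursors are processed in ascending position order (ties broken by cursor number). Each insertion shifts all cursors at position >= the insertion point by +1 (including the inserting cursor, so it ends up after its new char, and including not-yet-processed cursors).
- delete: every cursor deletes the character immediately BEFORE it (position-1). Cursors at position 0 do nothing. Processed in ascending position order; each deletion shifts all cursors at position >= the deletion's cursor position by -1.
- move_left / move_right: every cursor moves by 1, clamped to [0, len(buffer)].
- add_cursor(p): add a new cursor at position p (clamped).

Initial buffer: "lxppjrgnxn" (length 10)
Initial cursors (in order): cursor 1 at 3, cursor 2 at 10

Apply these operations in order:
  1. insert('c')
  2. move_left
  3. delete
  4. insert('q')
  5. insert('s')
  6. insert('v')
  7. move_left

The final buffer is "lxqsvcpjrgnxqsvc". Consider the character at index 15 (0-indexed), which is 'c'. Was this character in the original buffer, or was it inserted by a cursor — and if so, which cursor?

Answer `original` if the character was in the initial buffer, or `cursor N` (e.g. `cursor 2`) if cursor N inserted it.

After op 1 (insert('c')): buffer="lxpcpjrgnxnc" (len 12), cursors c1@4 c2@12, authorship ...1.......2
After op 2 (move_left): buffer="lxpcpjrgnxnc" (len 12), cursors c1@3 c2@11, authorship ...1.......2
After op 3 (delete): buffer="lxcpjrgnxc" (len 10), cursors c1@2 c2@9, authorship ..1......2
After op 4 (insert('q')): buffer="lxqcpjrgnxqc" (len 12), cursors c1@3 c2@11, authorship ..11......22
After op 5 (insert('s')): buffer="lxqscpjrgnxqsc" (len 14), cursors c1@4 c2@13, authorship ..111......222
After op 6 (insert('v')): buffer="lxqsvcpjrgnxqsvc" (len 16), cursors c1@5 c2@15, authorship ..1111......2222
After op 7 (move_left): buffer="lxqsvcpjrgnxqsvc" (len 16), cursors c1@4 c2@14, authorship ..1111......2222
Authorship (.=original, N=cursor N): . . 1 1 1 1 . . . . . . 2 2 2 2
Index 15: author = 2

Answer: cursor 2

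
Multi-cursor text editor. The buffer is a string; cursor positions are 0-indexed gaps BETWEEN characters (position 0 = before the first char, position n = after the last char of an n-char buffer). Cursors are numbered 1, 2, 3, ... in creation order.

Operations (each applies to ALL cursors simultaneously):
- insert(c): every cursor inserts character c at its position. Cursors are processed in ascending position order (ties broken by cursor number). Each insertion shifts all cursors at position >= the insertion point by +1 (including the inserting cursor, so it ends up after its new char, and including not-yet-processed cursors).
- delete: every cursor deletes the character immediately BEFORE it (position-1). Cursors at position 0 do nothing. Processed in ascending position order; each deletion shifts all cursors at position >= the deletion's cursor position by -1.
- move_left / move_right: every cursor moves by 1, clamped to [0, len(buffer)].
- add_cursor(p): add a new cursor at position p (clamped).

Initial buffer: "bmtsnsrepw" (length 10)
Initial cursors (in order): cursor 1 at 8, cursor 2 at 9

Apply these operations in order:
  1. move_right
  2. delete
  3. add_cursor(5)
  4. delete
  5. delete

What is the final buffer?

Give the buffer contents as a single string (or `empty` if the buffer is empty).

Answer: bm

Derivation:
After op 1 (move_right): buffer="bmtsnsrepw" (len 10), cursors c1@9 c2@10, authorship ..........
After op 2 (delete): buffer="bmtsnsre" (len 8), cursors c1@8 c2@8, authorship ........
After op 3 (add_cursor(5)): buffer="bmtsnsre" (len 8), cursors c3@5 c1@8 c2@8, authorship ........
After op 4 (delete): buffer="bmtss" (len 5), cursors c3@4 c1@5 c2@5, authorship .....
After op 5 (delete): buffer="bm" (len 2), cursors c1@2 c2@2 c3@2, authorship ..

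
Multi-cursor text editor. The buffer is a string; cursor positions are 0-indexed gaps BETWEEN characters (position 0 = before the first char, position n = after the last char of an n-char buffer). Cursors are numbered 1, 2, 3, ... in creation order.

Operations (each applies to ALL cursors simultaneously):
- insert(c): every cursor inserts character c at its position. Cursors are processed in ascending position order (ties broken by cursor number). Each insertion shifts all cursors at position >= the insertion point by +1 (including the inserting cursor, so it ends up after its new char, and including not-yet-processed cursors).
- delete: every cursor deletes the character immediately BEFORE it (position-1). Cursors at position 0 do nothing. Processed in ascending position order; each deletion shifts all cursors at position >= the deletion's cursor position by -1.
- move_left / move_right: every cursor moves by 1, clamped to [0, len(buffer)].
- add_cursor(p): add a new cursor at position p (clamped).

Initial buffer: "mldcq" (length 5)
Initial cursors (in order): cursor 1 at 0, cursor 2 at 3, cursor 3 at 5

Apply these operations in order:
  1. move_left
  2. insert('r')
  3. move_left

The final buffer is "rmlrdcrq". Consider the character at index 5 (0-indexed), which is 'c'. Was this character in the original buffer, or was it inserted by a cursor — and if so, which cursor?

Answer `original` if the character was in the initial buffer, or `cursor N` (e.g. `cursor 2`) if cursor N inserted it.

Answer: original

Derivation:
After op 1 (move_left): buffer="mldcq" (len 5), cursors c1@0 c2@2 c3@4, authorship .....
After op 2 (insert('r')): buffer="rmlrdcrq" (len 8), cursors c1@1 c2@4 c3@7, authorship 1..2..3.
After op 3 (move_left): buffer="rmlrdcrq" (len 8), cursors c1@0 c2@3 c3@6, authorship 1..2..3.
Authorship (.=original, N=cursor N): 1 . . 2 . . 3 .
Index 5: author = original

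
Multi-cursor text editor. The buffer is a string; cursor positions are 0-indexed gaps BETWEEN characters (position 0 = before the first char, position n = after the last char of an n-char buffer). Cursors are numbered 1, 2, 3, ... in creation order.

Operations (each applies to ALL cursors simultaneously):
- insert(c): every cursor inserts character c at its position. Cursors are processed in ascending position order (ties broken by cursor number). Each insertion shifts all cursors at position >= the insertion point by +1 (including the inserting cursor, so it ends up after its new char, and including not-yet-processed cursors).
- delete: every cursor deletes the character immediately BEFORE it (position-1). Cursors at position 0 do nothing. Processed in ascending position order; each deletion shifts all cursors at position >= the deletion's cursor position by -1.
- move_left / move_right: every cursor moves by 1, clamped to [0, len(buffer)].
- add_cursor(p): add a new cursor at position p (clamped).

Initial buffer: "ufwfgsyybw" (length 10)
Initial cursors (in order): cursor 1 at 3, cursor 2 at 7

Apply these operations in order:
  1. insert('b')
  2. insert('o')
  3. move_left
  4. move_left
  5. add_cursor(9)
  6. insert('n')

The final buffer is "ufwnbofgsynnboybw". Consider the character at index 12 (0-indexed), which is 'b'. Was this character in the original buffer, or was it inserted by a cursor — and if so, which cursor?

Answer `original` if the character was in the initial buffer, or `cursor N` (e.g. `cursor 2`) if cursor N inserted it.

Answer: cursor 2

Derivation:
After op 1 (insert('b')): buffer="ufwbfgsybybw" (len 12), cursors c1@4 c2@9, authorship ...1....2...
After op 2 (insert('o')): buffer="ufwbofgsyboybw" (len 14), cursors c1@5 c2@11, authorship ...11....22...
After op 3 (move_left): buffer="ufwbofgsyboybw" (len 14), cursors c1@4 c2@10, authorship ...11....22...
After op 4 (move_left): buffer="ufwbofgsyboybw" (len 14), cursors c1@3 c2@9, authorship ...11....22...
After op 5 (add_cursor(9)): buffer="ufwbofgsyboybw" (len 14), cursors c1@3 c2@9 c3@9, authorship ...11....22...
After op 6 (insert('n')): buffer="ufwnbofgsynnboybw" (len 17), cursors c1@4 c2@12 c3@12, authorship ...111....2322...
Authorship (.=original, N=cursor N): . . . 1 1 1 . . . . 2 3 2 2 . . .
Index 12: author = 2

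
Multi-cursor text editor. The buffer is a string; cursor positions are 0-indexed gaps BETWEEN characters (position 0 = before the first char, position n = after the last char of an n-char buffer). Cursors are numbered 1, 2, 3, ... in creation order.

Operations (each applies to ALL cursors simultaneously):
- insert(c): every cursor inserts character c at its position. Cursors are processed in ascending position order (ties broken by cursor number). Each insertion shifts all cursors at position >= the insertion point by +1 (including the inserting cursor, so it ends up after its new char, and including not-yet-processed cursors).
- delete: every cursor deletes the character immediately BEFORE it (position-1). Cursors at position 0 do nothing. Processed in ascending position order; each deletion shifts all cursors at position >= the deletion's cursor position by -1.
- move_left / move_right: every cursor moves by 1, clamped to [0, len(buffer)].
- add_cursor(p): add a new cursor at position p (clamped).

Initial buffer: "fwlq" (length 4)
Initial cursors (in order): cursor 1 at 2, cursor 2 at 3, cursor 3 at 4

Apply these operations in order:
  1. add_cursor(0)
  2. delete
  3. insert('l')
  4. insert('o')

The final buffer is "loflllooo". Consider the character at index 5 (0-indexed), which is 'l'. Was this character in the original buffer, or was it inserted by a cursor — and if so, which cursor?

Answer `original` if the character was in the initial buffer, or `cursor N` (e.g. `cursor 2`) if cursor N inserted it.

After op 1 (add_cursor(0)): buffer="fwlq" (len 4), cursors c4@0 c1@2 c2@3 c3@4, authorship ....
After op 2 (delete): buffer="f" (len 1), cursors c4@0 c1@1 c2@1 c3@1, authorship .
After op 3 (insert('l')): buffer="lflll" (len 5), cursors c4@1 c1@5 c2@5 c3@5, authorship 4.123
After op 4 (insert('o')): buffer="loflllooo" (len 9), cursors c4@2 c1@9 c2@9 c3@9, authorship 44.123123
Authorship (.=original, N=cursor N): 4 4 . 1 2 3 1 2 3
Index 5: author = 3

Answer: cursor 3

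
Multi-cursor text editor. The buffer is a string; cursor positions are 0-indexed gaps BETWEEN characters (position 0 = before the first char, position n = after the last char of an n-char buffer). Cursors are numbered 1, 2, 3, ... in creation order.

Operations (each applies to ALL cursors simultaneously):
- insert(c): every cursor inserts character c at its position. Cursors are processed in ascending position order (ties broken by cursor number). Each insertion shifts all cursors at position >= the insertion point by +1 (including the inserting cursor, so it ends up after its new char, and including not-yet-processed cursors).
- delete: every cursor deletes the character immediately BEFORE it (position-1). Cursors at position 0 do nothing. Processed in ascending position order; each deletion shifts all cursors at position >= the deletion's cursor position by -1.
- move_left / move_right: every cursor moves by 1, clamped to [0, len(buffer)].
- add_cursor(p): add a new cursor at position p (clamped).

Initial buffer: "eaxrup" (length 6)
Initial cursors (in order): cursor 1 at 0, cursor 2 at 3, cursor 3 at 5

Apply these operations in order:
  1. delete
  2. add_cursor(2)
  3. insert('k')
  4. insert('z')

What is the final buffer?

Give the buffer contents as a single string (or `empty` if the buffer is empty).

After op 1 (delete): buffer="earp" (len 4), cursors c1@0 c2@2 c3@3, authorship ....
After op 2 (add_cursor(2)): buffer="earp" (len 4), cursors c1@0 c2@2 c4@2 c3@3, authorship ....
After op 3 (insert('k')): buffer="keakkrkp" (len 8), cursors c1@1 c2@5 c4@5 c3@7, authorship 1..24.3.
After op 4 (insert('z')): buffer="kzeakkzzrkzp" (len 12), cursors c1@2 c2@8 c4@8 c3@11, authorship 11..2424.33.

Answer: kzeakkzzrkzp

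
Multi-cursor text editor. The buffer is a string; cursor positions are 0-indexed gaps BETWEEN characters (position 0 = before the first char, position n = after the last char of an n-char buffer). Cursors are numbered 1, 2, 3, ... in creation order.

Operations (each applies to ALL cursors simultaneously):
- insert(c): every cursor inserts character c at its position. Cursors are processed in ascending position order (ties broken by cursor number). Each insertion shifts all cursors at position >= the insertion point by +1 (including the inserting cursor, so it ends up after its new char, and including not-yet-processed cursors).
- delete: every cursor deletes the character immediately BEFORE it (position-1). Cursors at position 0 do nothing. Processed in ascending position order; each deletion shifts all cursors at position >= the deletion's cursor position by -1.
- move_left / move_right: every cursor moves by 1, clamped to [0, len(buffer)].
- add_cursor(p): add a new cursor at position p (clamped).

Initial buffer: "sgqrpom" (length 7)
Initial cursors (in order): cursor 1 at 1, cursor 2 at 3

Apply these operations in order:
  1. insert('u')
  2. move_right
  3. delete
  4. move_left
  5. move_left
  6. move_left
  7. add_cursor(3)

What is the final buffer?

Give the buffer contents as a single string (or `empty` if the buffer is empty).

After op 1 (insert('u')): buffer="sugqurpom" (len 9), cursors c1@2 c2@5, authorship .1..2....
After op 2 (move_right): buffer="sugqurpom" (len 9), cursors c1@3 c2@6, authorship .1..2....
After op 3 (delete): buffer="suqupom" (len 7), cursors c1@2 c2@4, authorship .1.2...
After op 4 (move_left): buffer="suqupom" (len 7), cursors c1@1 c2@3, authorship .1.2...
After op 5 (move_left): buffer="suqupom" (len 7), cursors c1@0 c2@2, authorship .1.2...
After op 6 (move_left): buffer="suqupom" (len 7), cursors c1@0 c2@1, authorship .1.2...
After op 7 (add_cursor(3)): buffer="suqupom" (len 7), cursors c1@0 c2@1 c3@3, authorship .1.2...

Answer: suqupom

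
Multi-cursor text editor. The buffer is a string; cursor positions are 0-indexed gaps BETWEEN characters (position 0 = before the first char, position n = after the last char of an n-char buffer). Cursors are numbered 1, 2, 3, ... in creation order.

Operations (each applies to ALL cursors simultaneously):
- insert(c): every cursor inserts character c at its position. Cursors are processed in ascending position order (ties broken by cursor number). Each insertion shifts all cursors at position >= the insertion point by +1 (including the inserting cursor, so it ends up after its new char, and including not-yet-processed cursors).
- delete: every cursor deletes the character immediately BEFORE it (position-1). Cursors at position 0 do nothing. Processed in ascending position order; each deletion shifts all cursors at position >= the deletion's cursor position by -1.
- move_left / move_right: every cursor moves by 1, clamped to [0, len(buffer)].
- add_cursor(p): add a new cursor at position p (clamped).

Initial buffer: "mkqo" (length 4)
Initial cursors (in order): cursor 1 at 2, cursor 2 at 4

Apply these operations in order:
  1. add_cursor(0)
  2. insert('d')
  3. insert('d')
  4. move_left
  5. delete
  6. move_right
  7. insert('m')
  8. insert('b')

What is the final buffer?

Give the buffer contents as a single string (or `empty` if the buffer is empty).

Answer: dmbmkdmbqodmb

Derivation:
After op 1 (add_cursor(0)): buffer="mkqo" (len 4), cursors c3@0 c1@2 c2@4, authorship ....
After op 2 (insert('d')): buffer="dmkdqod" (len 7), cursors c3@1 c1@4 c2@7, authorship 3..1..2
After op 3 (insert('d')): buffer="ddmkddqodd" (len 10), cursors c3@2 c1@6 c2@10, authorship 33..11..22
After op 4 (move_left): buffer="ddmkddqodd" (len 10), cursors c3@1 c1@5 c2@9, authorship 33..11..22
After op 5 (delete): buffer="dmkdqod" (len 7), cursors c3@0 c1@3 c2@6, authorship 3..1..2
After op 6 (move_right): buffer="dmkdqod" (len 7), cursors c3@1 c1@4 c2@7, authorship 3..1..2
After op 7 (insert('m')): buffer="dmmkdmqodm" (len 10), cursors c3@2 c1@6 c2@10, authorship 33..11..22
After op 8 (insert('b')): buffer="dmbmkdmbqodmb" (len 13), cursors c3@3 c1@8 c2@13, authorship 333..111..222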